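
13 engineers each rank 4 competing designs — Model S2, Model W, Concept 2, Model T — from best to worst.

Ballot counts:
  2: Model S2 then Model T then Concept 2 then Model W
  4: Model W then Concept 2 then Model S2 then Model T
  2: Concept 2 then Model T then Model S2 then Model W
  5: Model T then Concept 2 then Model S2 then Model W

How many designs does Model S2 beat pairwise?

1

Model S2 against each rival (13 engineers):
Model S2 vs Model W: Model S2 is ranked higher on 2+2+5 = 9 ballots, Model W on 4. Model S2 wins 9–4.
Model S2 vs Concept 2: 2 to 11, Concept 2.
Model S2 vs Model T: 2+4 = 6 for Model S2, 7 for Model T — Model T by 7–6.
Model S2 beats Model W; loses to Concept 2, Model T — 1 pairwise win.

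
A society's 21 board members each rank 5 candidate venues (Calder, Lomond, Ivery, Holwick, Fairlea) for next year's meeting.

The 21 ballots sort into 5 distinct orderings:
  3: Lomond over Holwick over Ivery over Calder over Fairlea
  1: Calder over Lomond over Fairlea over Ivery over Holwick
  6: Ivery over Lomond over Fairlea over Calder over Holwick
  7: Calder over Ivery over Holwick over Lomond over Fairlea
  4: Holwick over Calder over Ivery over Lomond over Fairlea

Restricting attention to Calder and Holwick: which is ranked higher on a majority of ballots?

Calder

Ballots ranking Calder above Holwick: 1 + 6 + 7 = 14.
Ballots ranking Holwick above Calder: 21 − 14 = 7.
Calder wins the head-to-head 14–7.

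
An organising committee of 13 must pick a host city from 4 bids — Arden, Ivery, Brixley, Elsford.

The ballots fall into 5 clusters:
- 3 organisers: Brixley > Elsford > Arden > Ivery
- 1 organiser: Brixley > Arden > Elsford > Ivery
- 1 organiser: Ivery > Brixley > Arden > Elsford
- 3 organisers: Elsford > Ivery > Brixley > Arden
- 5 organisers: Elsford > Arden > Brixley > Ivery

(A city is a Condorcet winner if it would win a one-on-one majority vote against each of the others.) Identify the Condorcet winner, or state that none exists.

Elsford

Head-to-head results (13 organisers):
Arden vs Ivery: Arden wins 9–4.
Arden–Brixley: Brixley 8–5.
Arden–Elsford: Elsford 11–2.
Ivery vs Brixley: Brixley wins 9–4.
Ivery vs Elsford: Elsford, 12–1.
Brixley vs Elsford: Elsford wins 8–5.
Elsford wins every pairwise contest, so Elsford is the Condorcet winner.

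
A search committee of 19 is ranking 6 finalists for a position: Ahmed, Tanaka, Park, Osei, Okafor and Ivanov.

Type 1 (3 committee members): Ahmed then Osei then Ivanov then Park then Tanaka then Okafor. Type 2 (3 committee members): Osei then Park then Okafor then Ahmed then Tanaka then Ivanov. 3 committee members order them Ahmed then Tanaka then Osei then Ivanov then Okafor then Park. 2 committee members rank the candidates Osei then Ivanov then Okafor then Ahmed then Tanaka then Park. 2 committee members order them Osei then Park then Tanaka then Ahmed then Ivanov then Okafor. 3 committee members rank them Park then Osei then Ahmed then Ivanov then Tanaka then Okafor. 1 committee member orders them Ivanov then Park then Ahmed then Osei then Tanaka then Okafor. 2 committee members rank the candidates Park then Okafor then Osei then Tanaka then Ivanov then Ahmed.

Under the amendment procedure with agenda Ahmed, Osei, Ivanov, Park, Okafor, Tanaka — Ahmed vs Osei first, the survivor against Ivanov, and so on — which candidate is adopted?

Osei

Round 1: Ahmed vs Osei — 7–12, Osei advances.
Round 2: Osei vs Ivanov — 18–1, Osei advances.
Round 3: Osei vs Park — 13–6, Osei advances.
Round 4: Osei vs Okafor — 17–2, Osei advances.
Round 5: Osei vs Tanaka — 16–3, Osei advances.
The agenda winner is Osei.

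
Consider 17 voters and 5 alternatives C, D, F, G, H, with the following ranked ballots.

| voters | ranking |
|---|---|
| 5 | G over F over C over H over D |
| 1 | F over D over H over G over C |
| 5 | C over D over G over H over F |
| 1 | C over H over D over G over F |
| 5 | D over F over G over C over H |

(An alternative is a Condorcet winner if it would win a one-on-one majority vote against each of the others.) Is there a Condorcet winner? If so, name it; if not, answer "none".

Pairwise majorities:
C vs D: C is ranked higher on 5+5+1 = 11 ballots, D on 6. C wins 11–6.
C vs F: 5+1 = 6 for C, 11 for F — F by 11–6.
C vs G: G wins 11–6.
C–H: C 16–1.
D vs F: 5+1+5 = 11 for D, 6 for F — D by 11–6.
D vs G: 12 to 5, D.
D vs H: D is ranked higher on 1+5+5 = 11 ballots, H on 6. D wins 11–6.
F vs G: F preferred on 1+5 = 6 ballots; G wins 11–6.
F vs H: F, 11–6.
G vs H: G preferred on 5+5+5 = 15 ballots; G wins 15–2.
Each alternative drops at least one matchup (C loses to F; D loses to C; F loses to D; G loses to D; H loses to C); the cycle C beats D beats F beats C rules out a Condorcet winner.

none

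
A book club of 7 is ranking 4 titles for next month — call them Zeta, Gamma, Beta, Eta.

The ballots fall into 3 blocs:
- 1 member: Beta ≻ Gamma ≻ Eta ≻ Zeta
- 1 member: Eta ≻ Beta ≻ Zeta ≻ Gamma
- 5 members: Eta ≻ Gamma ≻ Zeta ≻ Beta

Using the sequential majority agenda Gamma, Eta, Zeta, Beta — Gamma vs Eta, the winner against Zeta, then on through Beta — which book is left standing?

Eta

Round 1: Gamma vs Eta — 1–6, Eta advances.
Round 2: Eta vs Zeta — 7–0, Eta advances.
Round 3: Eta vs Beta — 6–1, Eta advances.
The agenda winner is Eta.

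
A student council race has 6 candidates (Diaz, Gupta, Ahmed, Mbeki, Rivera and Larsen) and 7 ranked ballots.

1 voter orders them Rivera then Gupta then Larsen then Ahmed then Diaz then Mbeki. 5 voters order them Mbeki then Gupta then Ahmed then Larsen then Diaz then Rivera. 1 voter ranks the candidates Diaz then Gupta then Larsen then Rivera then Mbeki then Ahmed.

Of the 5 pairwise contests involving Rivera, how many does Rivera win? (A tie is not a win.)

Rivera against each rival (7 voters):
Rivera vs Diaz: Diaz, 6–1.
Rivera vs Gupta: Rivera is ranked higher on 1 ballot, Gupta on 6. Gupta wins 6–1.
Rivera vs Ahmed: 1+1 = 2 for Rivera, 5 for Ahmed — Ahmed by 5–2.
Rivera vs Mbeki: Rivera preferred on 1+1 = 2 ballots; Mbeki wins 5–2.
Rivera vs Larsen: Larsen wins 6–1.
Rivera beats no one; loses to Diaz, Gupta, Ahmed, Mbeki, Larsen — 0 pairwise wins.

0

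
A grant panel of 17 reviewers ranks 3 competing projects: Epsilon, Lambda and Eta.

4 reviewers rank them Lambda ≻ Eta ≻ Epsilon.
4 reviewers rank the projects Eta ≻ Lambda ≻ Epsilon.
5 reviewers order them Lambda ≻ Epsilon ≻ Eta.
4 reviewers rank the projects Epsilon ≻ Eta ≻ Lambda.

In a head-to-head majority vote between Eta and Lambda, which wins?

Lambda

Ballots ranking Eta above Lambda: 4 + 4 = 8.
Ballots ranking Lambda above Eta: 17 − 8 = 9.
Lambda wins the head-to-head 9–8.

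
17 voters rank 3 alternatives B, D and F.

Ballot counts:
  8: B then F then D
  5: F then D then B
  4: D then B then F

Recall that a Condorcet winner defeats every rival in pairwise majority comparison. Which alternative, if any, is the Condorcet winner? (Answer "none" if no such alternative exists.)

Pairwise majorities:
B vs D: B is ranked higher on 8 ballots, D on 9. D wins 9–8.
B vs F: B is ranked higher on 8+4 = 12 ballots, F on 5. B wins 12–5.
D vs F: 4 to 13, F.
No alternative is unbeaten: B loses to D; D loses to F; F loses to B. In particular B → F → D → B is a majority cycle — no Condorcet winner exists.

none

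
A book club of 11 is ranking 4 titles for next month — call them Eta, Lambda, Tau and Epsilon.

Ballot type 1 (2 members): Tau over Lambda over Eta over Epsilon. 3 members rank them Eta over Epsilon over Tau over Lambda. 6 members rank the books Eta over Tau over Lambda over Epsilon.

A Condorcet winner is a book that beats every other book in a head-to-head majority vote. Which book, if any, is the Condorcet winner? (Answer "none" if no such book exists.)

Head-to-head results (11 members):
Eta–Lambda: Eta 9–2.
Eta vs Tau: Eta preferred on 3+6 = 9 ballots; Eta wins 9–2.
Eta vs Epsilon: Eta preferred on 2+3+6 = 11 ballots; Eta wins 11–0.
Lambda vs Tau: Lambda is ranked higher on 0 ballots, Tau on 11. Tau wins 11–0.
Lambda vs Epsilon: Lambda preferred on 2+6 = 8 ballots; Lambda wins 8–3.
Tau vs Epsilon: Tau wins 8–3.
Eta wins every pairwise contest, so Eta is the Condorcet winner.

Eta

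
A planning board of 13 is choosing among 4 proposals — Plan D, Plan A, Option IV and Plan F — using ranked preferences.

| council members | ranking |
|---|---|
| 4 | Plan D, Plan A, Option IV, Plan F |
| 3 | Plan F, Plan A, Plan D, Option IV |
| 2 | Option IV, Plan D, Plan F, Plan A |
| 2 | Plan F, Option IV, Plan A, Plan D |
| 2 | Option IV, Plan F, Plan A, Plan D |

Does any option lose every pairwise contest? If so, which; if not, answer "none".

none

Pairwise majorities:
Plan D vs Plan A: Plan D is ranked higher on 4+2 = 6 ballots, Plan A on 7. Plan A wins 7–6.
Plan D–Option IV: Plan D 7–6.
Plan D vs Plan F: Plan F wins 7–6.
Plan A vs Option IV: Plan A, 7–6.
Plan A vs Plan F: Plan F, 9–4.
Option IV vs Plan F: Option IV wins 8–5.
Every option wins at least one matchup (Plan D beats Option IV; Plan A beats Plan D; Option IV beats Plan F; Plan F beats Plan D), so there is no Condorcet loser.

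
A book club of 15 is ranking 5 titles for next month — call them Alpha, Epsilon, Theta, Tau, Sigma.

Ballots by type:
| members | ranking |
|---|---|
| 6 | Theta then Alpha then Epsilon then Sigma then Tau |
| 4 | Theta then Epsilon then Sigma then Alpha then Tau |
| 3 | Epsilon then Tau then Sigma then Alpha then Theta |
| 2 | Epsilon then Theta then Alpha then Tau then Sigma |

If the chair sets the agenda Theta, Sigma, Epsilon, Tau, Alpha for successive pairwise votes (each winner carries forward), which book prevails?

Theta

Round 1: Theta vs Sigma — 12–3, Theta advances.
Round 2: Theta vs Epsilon — 10–5, Theta advances.
Round 3: Theta vs Tau — 12–3, Theta advances.
Round 4: Theta vs Alpha — 12–3, Theta advances.
Theta survives the agenda.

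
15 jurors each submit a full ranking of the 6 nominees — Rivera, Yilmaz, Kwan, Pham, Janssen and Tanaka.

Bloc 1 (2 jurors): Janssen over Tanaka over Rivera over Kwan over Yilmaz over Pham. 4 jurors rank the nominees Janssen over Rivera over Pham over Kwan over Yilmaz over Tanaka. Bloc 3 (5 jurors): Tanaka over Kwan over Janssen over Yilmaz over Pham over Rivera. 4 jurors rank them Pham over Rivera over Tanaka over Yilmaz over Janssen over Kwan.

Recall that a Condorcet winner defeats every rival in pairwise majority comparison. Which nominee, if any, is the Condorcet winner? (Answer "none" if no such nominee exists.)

Check each pair by majority over 15 ballots:
Rivera vs Yilmaz: Rivera wins 10–5.
Rivera vs Kwan: Rivera wins 10–5.
Rivera vs Pham: Pham, 9–6.
Rivera–Janssen: Janssen 11–4.
Rivera vs Tanaka: Rivera wins 8–7.
Yilmaz–Kwan: Kwan 11–4.
Yilmaz vs Pham: Pham wins 8–7.
Yilmaz vs Janssen: Janssen, 11–4.
Yilmaz vs Tanaka: Tanaka wins 11–4.
Kwan vs Pham: Pham wins 8–7.
Kwan vs Janssen: Janssen wins 10–5.
Kwan vs Tanaka: Tanaka wins 11–4.
Pham vs Janssen: Janssen wins 11–4.
Pham vs Tanaka: Pham, 8–7.
Janssen vs Tanaka: Tanaka, 9–6.
Every nominee loses at least once (Rivera loses to Pham; Yilmaz loses to Rivera; Kwan loses to Rivera; Pham loses to Janssen; Janssen loses to Tanaka; Tanaka loses to Rivera). The majority relation contains the cycle Rivera beats Tanaka beats Janssen beats Rivera, so there is no Condorcet winner.

none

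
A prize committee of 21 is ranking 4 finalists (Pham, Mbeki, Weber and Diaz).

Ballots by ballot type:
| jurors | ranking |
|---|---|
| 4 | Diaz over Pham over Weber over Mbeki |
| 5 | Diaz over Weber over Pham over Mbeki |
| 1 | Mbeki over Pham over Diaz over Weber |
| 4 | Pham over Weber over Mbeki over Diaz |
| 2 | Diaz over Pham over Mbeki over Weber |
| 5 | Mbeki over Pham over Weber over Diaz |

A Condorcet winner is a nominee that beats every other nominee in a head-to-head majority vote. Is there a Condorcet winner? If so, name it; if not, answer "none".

Diaz

Pairwise majorities:
Pham–Mbeki: Pham 15–6.
Pham–Weber: Pham 16–5.
Pham–Diaz: Diaz 11–10.
Mbeki–Weber: Weber 13–8.
Mbeki vs Diaz: Diaz, 11–10.
Weber vs Diaz: Diaz, 12–9.
Only Diaz has no losses; Diaz is the Condorcet winner.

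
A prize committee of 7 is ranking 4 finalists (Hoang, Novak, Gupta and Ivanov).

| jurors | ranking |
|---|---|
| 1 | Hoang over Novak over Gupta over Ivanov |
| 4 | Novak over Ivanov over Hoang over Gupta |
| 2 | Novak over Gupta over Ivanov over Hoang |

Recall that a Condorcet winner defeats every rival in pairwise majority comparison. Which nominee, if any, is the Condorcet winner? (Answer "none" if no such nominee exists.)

Head-to-head results (7 jurors):
Hoang vs Novak: 1 to 6, Novak.
Hoang vs Gupta: Hoang preferred on 1+4 = 5 ballots; Hoang wins 5–2.
Hoang vs Ivanov: Hoang is ranked higher on 1 ballot, Ivanov on 6. Ivanov wins 6–1.
Novak vs Gupta: 1+4+2 = 7 for Novak, 0 for Gupta — Novak by 7–0.
Novak vs Ivanov: 7 to 0, Novak.
Gupta vs Ivanov: 1+2 = 3 for Gupta, 4 for Ivanov — Ivanov by 4–3.
Novak wins every pairwise contest, so Novak is the Condorcet winner.

Novak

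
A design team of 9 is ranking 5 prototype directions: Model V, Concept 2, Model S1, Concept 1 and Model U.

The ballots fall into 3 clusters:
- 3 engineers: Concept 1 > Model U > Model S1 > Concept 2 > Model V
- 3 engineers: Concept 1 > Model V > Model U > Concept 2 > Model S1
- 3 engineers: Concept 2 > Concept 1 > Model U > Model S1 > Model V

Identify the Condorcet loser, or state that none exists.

Model V

Head-to-head results (9 engineers):
Model V vs Concept 2: 3 for Model V, 6 for Concept 2 — Concept 2 by 6–3.
Model V vs Model S1: 3 to 6, Model S1.
Model V vs Concept 1: Model V preferred on 0 ballots; Concept 1 wins 9–0.
Model V–Model U: Model U 6–3.
Concept 2–Model S1: Concept 2 6–3.
Concept 2 vs Concept 1: Concept 2 is ranked higher on 3 ballots, Concept 1 on 6. Concept 1 wins 6–3.
Concept 2 vs Model U: 3 to 6, Model U.
Model S1 vs Concept 1: Model S1 preferred on 0 ballots; Concept 1 wins 9–0.
Model S1–Model U: Model U 9–0.
Concept 1 vs Model U: 9 to 0, Concept 1.
Model V loses to every other design — it is the Condorcet loser.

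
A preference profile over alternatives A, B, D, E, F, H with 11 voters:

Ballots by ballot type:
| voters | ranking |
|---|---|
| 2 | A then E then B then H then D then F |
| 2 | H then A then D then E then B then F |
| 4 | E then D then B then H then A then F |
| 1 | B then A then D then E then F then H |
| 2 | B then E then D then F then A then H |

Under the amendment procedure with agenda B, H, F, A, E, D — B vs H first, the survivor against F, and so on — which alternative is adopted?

Round 1: B vs H — 9–2, B advances.
Round 2: B vs F — 11–0, B advances.
Round 3: B vs A — 7–4, B advances.
Round 4: B vs E — 3–8, E advances.
Round 5: E vs D — 8–3, E advances.
E survives the agenda.

E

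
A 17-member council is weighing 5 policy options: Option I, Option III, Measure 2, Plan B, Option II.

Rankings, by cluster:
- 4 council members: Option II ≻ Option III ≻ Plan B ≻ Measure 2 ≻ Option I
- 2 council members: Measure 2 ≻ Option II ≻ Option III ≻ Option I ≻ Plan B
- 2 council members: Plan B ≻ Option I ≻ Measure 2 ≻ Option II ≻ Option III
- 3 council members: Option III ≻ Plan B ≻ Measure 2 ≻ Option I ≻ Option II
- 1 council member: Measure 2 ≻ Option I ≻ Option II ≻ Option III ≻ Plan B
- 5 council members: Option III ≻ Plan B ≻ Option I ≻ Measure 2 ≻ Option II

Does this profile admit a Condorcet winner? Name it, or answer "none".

Pairwise majorities:
Option I vs Option III: Option III wins 14–3.
Option I vs Measure 2: Measure 2 wins 10–7.
Option I–Plan B: Plan B 14–3.
Option I–Option II: Option I 11–6.
Option III vs Measure 2: Option III, 12–5.
Option III vs Plan B: Option III wins 15–2.
Option III–Option II: Option II 9–8.
Measure 2–Plan B: Plan B 14–3.
Measure 2 vs Option II: Measure 2, 13–4.
Plan B vs Option II: Plan B, 10–7.
No option is unbeaten: Option I loses to Option III; Option III loses to Option II; Measure 2 loses to Option III; Plan B loses to Option III; Option II loses to Option I. In particular Option I beats Option II beats Option III beats Option I is a majority cycle — no Condorcet winner exists.

none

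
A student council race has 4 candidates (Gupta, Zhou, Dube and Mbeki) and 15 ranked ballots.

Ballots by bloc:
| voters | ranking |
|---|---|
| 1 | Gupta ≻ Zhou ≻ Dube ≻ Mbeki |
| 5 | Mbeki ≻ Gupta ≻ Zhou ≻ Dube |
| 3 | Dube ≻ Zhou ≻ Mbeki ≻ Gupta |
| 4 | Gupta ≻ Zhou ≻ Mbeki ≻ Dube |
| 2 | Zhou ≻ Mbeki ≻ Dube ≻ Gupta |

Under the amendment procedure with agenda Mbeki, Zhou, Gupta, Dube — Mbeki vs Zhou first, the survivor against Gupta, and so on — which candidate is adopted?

Gupta

Round 1: Mbeki vs Zhou — 5–10, Zhou advances.
Round 2: Zhou vs Gupta — 5–10, Gupta advances.
Round 3: Gupta vs Dube — 10–5, Gupta advances.
The agenda winner is Gupta.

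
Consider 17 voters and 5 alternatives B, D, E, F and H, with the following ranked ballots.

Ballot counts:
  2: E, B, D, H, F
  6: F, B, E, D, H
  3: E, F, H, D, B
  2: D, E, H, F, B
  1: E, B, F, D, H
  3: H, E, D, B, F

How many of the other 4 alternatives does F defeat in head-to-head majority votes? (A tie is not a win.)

3

F against each rival (17 voters):
F vs B: F is ranked higher on 6+3+2 = 11 ballots, B on 6. F wins 11–6.
F vs D: F is ranked higher on 6+3+1 = 10 ballots, D on 7. F wins 10–7.
F vs E: E wins 11–6.
F vs H: 10 to 7, F.
F beats B, D, H; loses to E — 3 pairwise wins.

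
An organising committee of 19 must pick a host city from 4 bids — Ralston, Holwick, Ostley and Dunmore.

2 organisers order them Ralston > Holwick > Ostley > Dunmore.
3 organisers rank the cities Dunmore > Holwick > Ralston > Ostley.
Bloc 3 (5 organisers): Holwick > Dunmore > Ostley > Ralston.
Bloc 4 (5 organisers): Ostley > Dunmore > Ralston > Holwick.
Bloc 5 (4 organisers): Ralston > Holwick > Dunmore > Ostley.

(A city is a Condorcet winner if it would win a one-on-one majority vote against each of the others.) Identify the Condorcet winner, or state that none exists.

Pairwise majorities:
Ralston–Holwick: Ralston 11–8.
Ralston vs Ostley: Ostley, 10–9.
Ralston vs Dunmore: Dunmore wins 13–6.
Holwick vs Ostley: Holwick, 14–5.
Holwick–Dunmore: Holwick 11–8.
Ostley–Dunmore: Dunmore 12–7.
Each city drops at least one matchup (Ralston loses to Ostley; Holwick loses to Ralston; Ostley loses to Holwick; Dunmore loses to Holwick); the cycle Ralston beats Holwick beats Ostley beats Ralston rules out a Condorcet winner.

none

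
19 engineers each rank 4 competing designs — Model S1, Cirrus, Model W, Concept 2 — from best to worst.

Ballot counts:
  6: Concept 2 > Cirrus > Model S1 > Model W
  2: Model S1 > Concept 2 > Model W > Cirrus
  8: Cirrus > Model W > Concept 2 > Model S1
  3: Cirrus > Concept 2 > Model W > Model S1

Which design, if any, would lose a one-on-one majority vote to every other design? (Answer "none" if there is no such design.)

Model S1

Head-to-head results (19 engineers):
Model S1 vs Cirrus: 2 to 17, Cirrus.
Model S1 vs Model W: Model W, 11–8.
Model S1 vs Concept 2: Concept 2, 17–2.
Cirrus vs Model W: Cirrus, 17–2.
Cirrus–Concept 2: Cirrus 11–8.
Model W vs Concept 2: Concept 2 wins 11–8.
Model S1 is beaten in every head-to-head and is the Condorcet loser.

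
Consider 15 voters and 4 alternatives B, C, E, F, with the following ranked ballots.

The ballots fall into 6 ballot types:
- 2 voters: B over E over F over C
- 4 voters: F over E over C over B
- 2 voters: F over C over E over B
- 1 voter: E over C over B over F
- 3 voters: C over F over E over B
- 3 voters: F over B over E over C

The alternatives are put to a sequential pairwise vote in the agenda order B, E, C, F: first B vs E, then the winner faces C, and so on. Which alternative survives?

Round 1: B vs E — 5–10, E advances.
Round 2: E vs C — 10–5, E advances.
Round 3: E vs F — 3–12, F advances.
F survives the agenda.

F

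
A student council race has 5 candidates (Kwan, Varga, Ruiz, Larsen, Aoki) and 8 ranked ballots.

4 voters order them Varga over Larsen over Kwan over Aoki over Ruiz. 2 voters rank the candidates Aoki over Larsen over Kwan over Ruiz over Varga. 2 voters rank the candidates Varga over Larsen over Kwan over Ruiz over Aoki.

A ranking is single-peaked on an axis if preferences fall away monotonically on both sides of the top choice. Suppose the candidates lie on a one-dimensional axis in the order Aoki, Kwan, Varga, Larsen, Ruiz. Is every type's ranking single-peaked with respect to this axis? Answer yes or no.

Axis positions: Aoki=1, Kwan=2, Varga=3, Larsen=4, Ruiz=5.
Type 1 (peak Varga at position 3): ranking walks positions 3-4-2-1-5, expanding outward from the peak — single-peaked.
Type 2: ranking walks positions 1-4-2-5-3; Larsen is ranked above Kwan even though Kwan lies between Larsen and the peak Aoki on the axis — preferences dip and rise again. Not single-peaked.
Type 3 (peak Varga at position 3): ranking walks positions 3-4-2-5-1, expanding outward from the peak — single-peaked.
Type 2 violates single-peakedness, so the profile is not single-peaked on this axis.

no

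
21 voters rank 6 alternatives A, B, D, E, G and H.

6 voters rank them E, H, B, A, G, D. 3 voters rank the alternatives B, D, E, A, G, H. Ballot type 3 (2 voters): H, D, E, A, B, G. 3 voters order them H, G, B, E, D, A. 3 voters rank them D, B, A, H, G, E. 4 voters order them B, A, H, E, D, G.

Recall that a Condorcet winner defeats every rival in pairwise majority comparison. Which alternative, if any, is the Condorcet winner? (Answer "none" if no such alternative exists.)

H

Check each pair by majority over 21 ballots:
A vs B: B, 19–2.
A–D: D 11–10.
A vs E: E, 14–7.
A–G: A 18–3.
A vs H: H wins 11–10.
B vs D: B, 16–5.
B vs E: B, 13–8.
B–G: B 18–3.
B–H: H 11–10.
D vs E: E wins 13–8.
D–G: D 12–9.
D vs H: H, 15–6.
E–G: E 15–6.
E–H: H 12–9.
G–H: H 18–3.
Only H has no losses; H is the Condorcet winner.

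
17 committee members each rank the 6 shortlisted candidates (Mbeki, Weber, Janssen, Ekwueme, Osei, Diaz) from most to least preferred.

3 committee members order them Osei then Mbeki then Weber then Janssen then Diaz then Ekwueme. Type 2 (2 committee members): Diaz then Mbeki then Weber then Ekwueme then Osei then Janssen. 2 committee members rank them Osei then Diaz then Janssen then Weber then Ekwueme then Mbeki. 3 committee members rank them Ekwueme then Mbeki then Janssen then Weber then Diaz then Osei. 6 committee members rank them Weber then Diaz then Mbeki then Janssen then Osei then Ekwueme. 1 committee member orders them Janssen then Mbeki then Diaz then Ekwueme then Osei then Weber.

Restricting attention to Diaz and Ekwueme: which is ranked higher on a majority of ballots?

Ballots ranking Diaz above Ekwueme: 3 + 2 + 2 + 6 + 1 = 14.
Ballots ranking Ekwueme above Diaz: 17 − 14 = 3.
Diaz wins the head-to-head 14–3.

Diaz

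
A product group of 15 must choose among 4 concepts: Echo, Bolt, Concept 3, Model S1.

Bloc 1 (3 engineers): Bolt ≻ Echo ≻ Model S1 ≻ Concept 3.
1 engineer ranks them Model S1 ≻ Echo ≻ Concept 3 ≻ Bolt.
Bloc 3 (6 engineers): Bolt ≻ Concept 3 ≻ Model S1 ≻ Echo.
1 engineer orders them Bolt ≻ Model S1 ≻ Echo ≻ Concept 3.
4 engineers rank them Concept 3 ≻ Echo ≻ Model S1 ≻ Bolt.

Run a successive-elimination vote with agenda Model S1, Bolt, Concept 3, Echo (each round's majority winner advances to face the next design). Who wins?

Bolt

Round 1: Model S1 vs Bolt — 5–10, Bolt advances.
Round 2: Bolt vs Concept 3 — 10–5, Bolt advances.
Round 3: Bolt vs Echo — 10–5, Bolt advances.
The agenda winner is Bolt.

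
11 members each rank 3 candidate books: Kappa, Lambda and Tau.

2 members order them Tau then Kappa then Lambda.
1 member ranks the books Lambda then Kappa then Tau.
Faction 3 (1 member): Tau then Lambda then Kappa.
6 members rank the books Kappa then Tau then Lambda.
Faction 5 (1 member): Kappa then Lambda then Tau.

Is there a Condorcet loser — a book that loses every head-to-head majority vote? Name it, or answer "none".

Lambda

Head-to-head results (11 members):
Kappa vs Lambda: 2+6+1 = 9 for Kappa, 2 for Lambda — Kappa by 9–2.
Kappa vs Tau: Kappa wins 8–3.
Lambda vs Tau: Lambda preferred on 1+1 = 2 ballots; Tau wins 9–2.
Lambda loses to every other book — it is the Condorcet loser.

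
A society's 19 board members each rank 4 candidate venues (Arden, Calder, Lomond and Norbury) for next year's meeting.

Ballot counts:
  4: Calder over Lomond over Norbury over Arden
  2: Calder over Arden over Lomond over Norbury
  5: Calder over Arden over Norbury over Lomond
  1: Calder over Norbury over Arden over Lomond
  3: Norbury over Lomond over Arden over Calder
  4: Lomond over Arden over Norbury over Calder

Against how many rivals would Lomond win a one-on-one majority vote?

2

Lomond against each rival (19 organisers):
Lomond vs Arden: Lomond preferred on 4+3+4 = 11 ballots; Lomond wins 11–8.
Lomond vs Calder: 7 to 12, Calder.
Lomond vs Norbury: Lomond, 10–9.
Lomond beats Arden, Norbury; loses to Calder — 2 pairwise wins.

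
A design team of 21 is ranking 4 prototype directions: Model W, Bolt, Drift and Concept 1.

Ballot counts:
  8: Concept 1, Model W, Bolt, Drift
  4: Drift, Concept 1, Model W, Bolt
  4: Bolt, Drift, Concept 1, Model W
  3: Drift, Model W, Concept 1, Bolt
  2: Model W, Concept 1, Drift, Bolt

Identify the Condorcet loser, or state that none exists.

none

Head-to-head results (21 engineers):
Model W–Bolt: Model W 17–4.
Model W vs Drift: Model W is ranked higher on 8+2 = 10 ballots, Drift on 11. Drift wins 11–10.
Model W–Concept 1: Concept 1 16–5.
Bolt vs Drift: 8+4 = 12 for Bolt, 9 for Drift — Bolt by 12–9.
Bolt vs Concept 1: Bolt preferred on 4 ballots; Concept 1 wins 17–4.
Drift vs Concept 1: Drift wins 11–10.
Every design wins at least one matchup (Model W beats Bolt; Bolt beats Drift; Drift beats Model W; Concept 1 beats Model W), so there is no Condorcet loser.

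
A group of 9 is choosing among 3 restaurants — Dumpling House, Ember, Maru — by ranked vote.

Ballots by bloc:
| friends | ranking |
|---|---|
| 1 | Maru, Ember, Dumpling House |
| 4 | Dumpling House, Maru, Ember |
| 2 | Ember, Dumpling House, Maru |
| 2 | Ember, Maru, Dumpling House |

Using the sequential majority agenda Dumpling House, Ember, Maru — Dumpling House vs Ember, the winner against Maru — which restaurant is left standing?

Maru

Round 1: Dumpling House vs Ember — 4–5, Ember advances.
Round 2: Ember vs Maru — 4–5, Maru advances.
The agenda winner is Maru.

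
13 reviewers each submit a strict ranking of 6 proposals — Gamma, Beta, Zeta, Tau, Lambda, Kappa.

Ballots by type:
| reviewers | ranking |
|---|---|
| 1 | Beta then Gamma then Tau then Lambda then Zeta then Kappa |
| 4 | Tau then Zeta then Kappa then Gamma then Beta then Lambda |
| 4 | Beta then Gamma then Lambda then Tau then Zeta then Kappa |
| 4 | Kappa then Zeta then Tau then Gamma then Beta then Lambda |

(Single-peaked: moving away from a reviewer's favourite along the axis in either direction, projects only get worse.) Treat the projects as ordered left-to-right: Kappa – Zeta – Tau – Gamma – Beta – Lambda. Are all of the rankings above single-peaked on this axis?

yes

Axis positions: Kappa=1, Zeta=2, Tau=3, Gamma=4, Beta=5, Lambda=6.
Type 1 (peak Beta at position 5): ranking walks positions 5-4-3-6-2-1, expanding outward from the peak — single-peaked.
Type 2 (peak Tau at position 3): ranking walks positions 3-2-1-4-5-6, expanding outward from the peak — single-peaked.
Type 3 (peak Beta at position 5): ranking walks positions 5-4-6-3-2-1, expanding outward from the peak — single-peaked.
Type 4 (peak Kappa at position 1): ranking walks positions 1-2-3-4-5-6, expanding outward from the peak — single-peaked.
Every ranking is single-peaked on this axis.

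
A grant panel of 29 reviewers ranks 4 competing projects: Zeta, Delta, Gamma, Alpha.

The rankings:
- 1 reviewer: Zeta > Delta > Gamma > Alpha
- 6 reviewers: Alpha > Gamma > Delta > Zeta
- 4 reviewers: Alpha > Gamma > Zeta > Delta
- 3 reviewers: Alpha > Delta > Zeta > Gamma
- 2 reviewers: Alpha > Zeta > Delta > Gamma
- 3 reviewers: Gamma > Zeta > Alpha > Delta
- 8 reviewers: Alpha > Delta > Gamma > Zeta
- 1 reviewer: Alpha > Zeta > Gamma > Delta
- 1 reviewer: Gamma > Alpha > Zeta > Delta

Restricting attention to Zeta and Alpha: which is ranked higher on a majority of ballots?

Ballots ranking Zeta above Alpha: 1 + 3 = 4.
Ballots ranking Alpha above Zeta: 29 − 4 = 25.
Alpha wins the head-to-head 25–4.

Alpha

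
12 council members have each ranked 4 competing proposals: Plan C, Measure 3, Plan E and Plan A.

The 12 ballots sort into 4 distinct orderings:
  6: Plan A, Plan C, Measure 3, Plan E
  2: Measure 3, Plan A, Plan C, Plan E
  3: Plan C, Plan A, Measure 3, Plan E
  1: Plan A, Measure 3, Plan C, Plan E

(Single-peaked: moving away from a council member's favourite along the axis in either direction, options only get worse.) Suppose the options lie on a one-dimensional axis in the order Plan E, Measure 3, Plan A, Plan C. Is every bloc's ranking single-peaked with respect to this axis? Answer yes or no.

Axis positions: Plan E=1, Measure 3=2, Plan A=3, Plan C=4.
Bloc 1 (peak Plan A at position 3): ranking walks positions 3-4-2-1, expanding outward from the peak — single-peaked.
Bloc 2 (peak Measure 3 at position 2): ranking walks positions 2-3-4-1, expanding outward from the peak — single-peaked.
Bloc 3 (peak Plan C at position 4): ranking walks positions 4-3-2-1, expanding outward from the peak — single-peaked.
Bloc 4 (peak Plan A at position 3): ranking walks positions 3-2-4-1, expanding outward from the peak — single-peaked.
Every ranking is single-peaked on this axis.

yes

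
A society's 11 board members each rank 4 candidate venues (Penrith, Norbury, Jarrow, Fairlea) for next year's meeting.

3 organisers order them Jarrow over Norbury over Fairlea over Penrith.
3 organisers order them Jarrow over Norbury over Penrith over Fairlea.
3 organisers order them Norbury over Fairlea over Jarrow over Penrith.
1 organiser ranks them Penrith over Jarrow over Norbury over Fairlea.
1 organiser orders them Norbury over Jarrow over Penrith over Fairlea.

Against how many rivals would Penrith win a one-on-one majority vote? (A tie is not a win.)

0

Penrith against each rival (11 organisers):
Penrith vs Norbury: Penrith preferred on 1 ballot; Norbury wins 10–1.
Penrith vs Jarrow: Penrith is ranked higher on 1 ballot, Jarrow on 10. Jarrow wins 10–1.
Penrith–Fairlea: Fairlea 6–5.
Penrith beats no one; loses to Norbury, Jarrow, Fairlea — 0 pairwise wins.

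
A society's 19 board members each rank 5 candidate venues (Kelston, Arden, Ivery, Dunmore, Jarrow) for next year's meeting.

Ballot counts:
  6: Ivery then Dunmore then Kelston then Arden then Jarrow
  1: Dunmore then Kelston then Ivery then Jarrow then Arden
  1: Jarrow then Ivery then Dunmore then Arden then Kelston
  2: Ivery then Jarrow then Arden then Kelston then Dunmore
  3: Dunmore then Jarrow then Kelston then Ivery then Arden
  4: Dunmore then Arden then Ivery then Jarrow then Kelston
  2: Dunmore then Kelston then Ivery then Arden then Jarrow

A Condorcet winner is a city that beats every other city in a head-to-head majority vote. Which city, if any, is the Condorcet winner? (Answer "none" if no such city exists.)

Head-to-head results (19 organisers):
Kelston vs Arden: 6+1+3+2 = 12 for Kelston, 7 for Arden — Kelston by 12–7.
Kelston vs Ivery: 1+3+2 = 6 for Kelston, 13 for Ivery — Ivery by 13–6.
Kelston vs Dunmore: Kelston is ranked higher on 2 ballots, Dunmore on 17. Dunmore wins 17–2.
Kelston vs Jarrow: 9 to 10, Jarrow.
Arden vs Ivery: Arden is ranked higher on 4 ballots, Ivery on 15. Ivery wins 15–4.
Arden vs Dunmore: Arden is ranked higher on 2 ballots, Dunmore on 17. Dunmore wins 17–2.
Arden vs Jarrow: Arden preferred on 6+4+2 = 12 ballots; Arden wins 12–7.
Ivery vs Dunmore: 6+1+2 = 9 for Ivery, 10 for Dunmore — Dunmore by 10–9.
Ivery vs Jarrow: 15 to 4, Ivery.
Dunmore vs Jarrow: 16 to 3, Dunmore.
Only Dunmore has no losses; Dunmore is the Condorcet winner.

Dunmore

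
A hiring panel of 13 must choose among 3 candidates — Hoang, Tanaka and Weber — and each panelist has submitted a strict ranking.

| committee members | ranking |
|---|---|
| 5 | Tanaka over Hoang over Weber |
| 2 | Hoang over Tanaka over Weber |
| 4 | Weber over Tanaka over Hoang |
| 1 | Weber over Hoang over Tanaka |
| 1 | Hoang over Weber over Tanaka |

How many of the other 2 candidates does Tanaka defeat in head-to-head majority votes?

Tanaka against each rival (13 committee members):
Tanaka vs Hoang: Tanaka preferred on 5+4 = 9 ballots; Tanaka wins 9–4.
Tanaka vs Weber: Tanaka preferred on 5+2 = 7 ballots; Tanaka wins 7–6.
Tanaka beats Hoang, Weber — 2 pairwise wins.

2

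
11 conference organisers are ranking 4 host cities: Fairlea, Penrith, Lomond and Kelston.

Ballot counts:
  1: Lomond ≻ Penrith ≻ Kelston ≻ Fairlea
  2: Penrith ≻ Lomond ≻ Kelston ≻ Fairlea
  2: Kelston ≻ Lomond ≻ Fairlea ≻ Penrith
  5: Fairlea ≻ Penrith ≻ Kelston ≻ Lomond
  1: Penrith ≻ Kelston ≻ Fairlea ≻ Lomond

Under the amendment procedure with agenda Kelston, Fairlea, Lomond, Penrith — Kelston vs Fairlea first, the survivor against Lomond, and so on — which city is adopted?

Penrith

Round 1: Kelston vs Fairlea — 6–5, Kelston advances.
Round 2: Kelston vs Lomond — 8–3, Kelston advances.
Round 3: Kelston vs Penrith — 2–9, Penrith advances.
The agenda winner is Penrith.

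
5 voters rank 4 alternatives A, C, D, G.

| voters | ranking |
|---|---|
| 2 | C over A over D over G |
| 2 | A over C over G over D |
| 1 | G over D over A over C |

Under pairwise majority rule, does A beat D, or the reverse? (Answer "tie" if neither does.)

A

Ballots ranking A above D: 2 + 2 = 4.
Ballots ranking D above A: 5 − 4 = 1.
A wins the head-to-head 4–1.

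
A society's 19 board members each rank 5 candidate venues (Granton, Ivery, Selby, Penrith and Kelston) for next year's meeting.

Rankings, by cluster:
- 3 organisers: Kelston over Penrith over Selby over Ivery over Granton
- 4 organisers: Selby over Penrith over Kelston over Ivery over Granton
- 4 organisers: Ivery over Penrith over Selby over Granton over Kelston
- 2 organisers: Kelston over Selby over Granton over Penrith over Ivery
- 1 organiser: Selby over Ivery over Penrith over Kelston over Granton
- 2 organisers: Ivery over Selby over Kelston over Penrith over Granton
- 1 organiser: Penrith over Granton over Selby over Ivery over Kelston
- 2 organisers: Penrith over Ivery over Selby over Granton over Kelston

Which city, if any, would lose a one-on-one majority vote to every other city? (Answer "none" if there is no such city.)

Pairwise majorities:
Granton vs Ivery: Ivery wins 16–3.
Granton vs Selby: Granton preferred on 1 ballot; Selby wins 18–1.
Granton vs Penrith: Granton is ranked higher on 2 ballots, Penrith on 17. Penrith wins 17–2.
Granton vs Kelston: Kelston wins 12–7.
Ivery vs Selby: Ivery preferred on 4+2+2 = 8 ballots; Selby wins 11–8.
Ivery vs Penrith: 4+1+2 = 7 for Ivery, 12 for Penrith — Penrith by 12–7.
Ivery vs Kelston: Ivery is ranked higher on 4+1+2+1+2 = 10 ballots, Kelston on 9. Ivery wins 10–9.
Selby vs Penrith: 4+2+1+2 = 9 for Selby, 10 for Penrith — Penrith by 10–9.
Selby vs Kelston: 4+4+1+2+1+2 = 14 for Selby, 5 for Kelston — Selby by 14–5.
Penrith vs Kelston: Penrith wins 12–7.
Granton loses to every other city — it is the Condorcet loser.

Granton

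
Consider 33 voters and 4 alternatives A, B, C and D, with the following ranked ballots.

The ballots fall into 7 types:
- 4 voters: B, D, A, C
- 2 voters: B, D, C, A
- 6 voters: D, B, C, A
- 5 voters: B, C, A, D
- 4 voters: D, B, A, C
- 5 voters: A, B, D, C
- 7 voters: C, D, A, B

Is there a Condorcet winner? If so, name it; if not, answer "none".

D

Check each pair by majority over 33 ballots:
A vs B: B, 21–12.
A–C: C 20–13.
A vs D: D, 23–10.
B vs C: B, 26–7.
B vs D: D, 17–16.
C vs D: D wins 21–12.
D wins every pairwise contest, so D is the Condorcet winner.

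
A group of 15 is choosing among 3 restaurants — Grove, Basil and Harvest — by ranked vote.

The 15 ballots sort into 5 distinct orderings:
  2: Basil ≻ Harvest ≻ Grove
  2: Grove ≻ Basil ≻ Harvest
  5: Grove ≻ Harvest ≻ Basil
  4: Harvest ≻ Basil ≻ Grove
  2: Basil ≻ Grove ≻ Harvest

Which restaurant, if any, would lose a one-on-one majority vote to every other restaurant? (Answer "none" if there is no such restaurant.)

Head-to-head results (15 friends):
Grove vs Basil: Grove preferred on 2+5 = 7 ballots; Basil wins 8–7.
Grove vs Harvest: Grove wins 9–6.
Basil vs Harvest: Harvest, 9–6.
Every restaurant wins at least one matchup (Grove beats Harvest; Basil beats Grove; Harvest beats Basil), so there is no Condorcet loser.

none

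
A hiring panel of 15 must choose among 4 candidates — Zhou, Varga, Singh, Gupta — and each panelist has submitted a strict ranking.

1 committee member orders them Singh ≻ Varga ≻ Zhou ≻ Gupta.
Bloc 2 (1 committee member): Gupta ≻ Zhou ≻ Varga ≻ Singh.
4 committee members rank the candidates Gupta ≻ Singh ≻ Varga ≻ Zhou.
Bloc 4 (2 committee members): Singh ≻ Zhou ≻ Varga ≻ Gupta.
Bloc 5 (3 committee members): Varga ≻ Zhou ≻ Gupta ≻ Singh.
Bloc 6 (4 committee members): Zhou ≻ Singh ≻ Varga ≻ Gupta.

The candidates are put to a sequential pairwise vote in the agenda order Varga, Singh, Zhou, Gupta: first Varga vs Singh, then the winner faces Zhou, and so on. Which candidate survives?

Round 1: Varga vs Singh — 4–11, Singh advances.
Round 2: Singh vs Zhou — 7–8, Zhou advances.
Round 3: Zhou vs Gupta — 10–5, Zhou advances.
Zhou survives the agenda.

Zhou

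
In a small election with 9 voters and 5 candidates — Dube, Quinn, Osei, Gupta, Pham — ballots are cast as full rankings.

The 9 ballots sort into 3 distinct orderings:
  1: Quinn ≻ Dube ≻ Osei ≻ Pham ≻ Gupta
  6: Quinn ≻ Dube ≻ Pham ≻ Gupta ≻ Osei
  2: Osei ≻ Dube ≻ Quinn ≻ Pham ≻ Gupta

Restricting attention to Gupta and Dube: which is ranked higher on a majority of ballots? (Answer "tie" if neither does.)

Dube

No ballot ranks Gupta above Dube: 0.
Ballots ranking Dube above Gupta: 9 − 0 = 9.
Dube wins the head-to-head 9–0.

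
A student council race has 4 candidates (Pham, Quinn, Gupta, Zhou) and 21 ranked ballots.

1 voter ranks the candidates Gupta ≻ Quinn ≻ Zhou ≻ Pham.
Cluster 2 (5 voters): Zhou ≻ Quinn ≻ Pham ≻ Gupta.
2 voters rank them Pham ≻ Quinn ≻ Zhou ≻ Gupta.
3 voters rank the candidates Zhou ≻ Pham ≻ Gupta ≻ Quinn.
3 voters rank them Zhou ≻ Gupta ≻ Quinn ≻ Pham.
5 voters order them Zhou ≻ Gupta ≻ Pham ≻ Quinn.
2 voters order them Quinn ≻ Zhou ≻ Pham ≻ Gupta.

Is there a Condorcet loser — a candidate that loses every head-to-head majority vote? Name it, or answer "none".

Pairwise majorities:
Pham vs Quinn: 10 to 11, Quinn.
Pham vs Gupta: 12 to 9, Pham.
Pham vs Zhou: Pham is ranked higher on 2 ballots, Zhou on 19. Zhou wins 19–2.
Quinn vs Gupta: Gupta wins 12–9.
Quinn vs Zhou: Zhou, 16–5.
Gupta vs Zhou: Gupta is ranked higher on 1 ballot, Zhou on 20. Zhou wins 20–1.
Each candidate has at least one pairwise win (Pham beats Gupta; Quinn beats Pham; Gupta beats Quinn; Zhou beats Pham) — no Condorcet loser.

none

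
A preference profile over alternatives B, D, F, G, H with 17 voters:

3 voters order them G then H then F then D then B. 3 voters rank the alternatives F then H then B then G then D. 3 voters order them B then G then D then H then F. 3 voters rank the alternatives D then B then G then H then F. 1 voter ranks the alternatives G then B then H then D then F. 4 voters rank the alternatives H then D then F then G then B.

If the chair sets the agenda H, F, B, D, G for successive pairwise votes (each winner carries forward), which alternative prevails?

Round 1: H vs F — 14–3, H advances.
Round 2: H vs B — 10–7, H advances.
Round 3: H vs D — 11–6, H advances.
Round 4: H vs G — 7–10, G advances.
G survives the agenda.

G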